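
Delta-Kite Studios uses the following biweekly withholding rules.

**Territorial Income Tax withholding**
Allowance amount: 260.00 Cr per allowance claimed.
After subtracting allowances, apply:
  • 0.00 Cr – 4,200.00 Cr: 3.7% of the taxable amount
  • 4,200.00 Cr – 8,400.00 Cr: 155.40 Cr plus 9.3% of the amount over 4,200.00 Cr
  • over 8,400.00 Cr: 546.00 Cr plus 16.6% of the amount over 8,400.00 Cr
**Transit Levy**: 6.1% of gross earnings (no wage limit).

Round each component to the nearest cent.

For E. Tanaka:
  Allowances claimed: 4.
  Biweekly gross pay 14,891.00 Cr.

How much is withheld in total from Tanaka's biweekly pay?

Territorial Income Tax: taxable = 14,891.00 Cr − 4×260.00 Cr = 13,851.00 Cr
  546.00 Cr + 16.6% × (13,851.00 Cr − 8,400.00 Cr) = 546.00 Cr + 16.6% × 5,451.00 Cr = 1,450.87 Cr
Transit Levy: 6.1% × 14,891.00 Cr = 908.35 Cr
Total: 1,450.87 Cr + 908.35 Cr = 2,359.22 Cr

2,359.22 Cr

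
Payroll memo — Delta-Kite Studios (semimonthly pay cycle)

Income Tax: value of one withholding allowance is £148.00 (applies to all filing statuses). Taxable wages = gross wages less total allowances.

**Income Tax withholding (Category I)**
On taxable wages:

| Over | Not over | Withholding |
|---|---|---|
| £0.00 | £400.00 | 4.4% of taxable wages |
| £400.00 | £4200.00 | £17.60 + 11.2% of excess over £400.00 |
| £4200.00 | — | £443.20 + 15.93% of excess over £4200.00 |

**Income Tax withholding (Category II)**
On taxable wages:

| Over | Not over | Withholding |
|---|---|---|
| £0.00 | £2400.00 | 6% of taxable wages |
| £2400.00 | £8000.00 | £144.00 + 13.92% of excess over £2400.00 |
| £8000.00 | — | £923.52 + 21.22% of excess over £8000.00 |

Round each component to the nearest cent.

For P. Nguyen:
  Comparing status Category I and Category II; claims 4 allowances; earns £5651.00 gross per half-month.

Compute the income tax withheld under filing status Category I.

Income Tax (Category I): taxable = £5651.00 − 4×£148.00 = £5059.00
  £443.20 + 15.93% × (£5059.00 − £4200.00) = £443.20 + 15.93% × £859.00 = £580.04

£580.04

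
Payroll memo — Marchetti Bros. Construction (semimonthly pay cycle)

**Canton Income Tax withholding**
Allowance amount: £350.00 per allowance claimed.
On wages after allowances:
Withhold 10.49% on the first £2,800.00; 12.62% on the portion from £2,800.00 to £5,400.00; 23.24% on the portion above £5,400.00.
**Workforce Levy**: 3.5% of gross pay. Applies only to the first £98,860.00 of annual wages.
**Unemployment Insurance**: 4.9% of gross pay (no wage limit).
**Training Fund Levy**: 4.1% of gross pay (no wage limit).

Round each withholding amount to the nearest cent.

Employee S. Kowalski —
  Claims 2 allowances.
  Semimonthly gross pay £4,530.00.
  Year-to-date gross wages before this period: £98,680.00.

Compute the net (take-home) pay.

Canton Income Tax: taxable = £4,530.00 − 2×£350.00 = £3,830.00
  £293.72 + 12.62% × (£3,830.00 − £2,800.00) = £293.72 + 12.62% × £1,030.00 = £423.71
Workforce Levy: cap £98,860.00 − YTD £98,680.00 = £180.00 subject; 3.5% × £180.00 = £6.30
Unemployment Insurance: 4.9% × £4,530.00 = £221.97
Training Fund Levy: 4.1% × £4,530.00 = £185.73
Total withheld: £423.71 + £6.30 + £221.97 + £185.73 = £837.71
Net pay: £4,530.00 − £837.71 = £3,692.29

£3,692.29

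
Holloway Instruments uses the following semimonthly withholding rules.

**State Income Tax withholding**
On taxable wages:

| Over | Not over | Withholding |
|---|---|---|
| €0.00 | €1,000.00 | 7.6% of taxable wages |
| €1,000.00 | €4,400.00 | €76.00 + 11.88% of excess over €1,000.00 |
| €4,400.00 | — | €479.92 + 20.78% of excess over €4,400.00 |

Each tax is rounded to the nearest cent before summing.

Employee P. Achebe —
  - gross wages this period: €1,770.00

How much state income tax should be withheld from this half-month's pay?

€167.48

State Income Tax: taxable = €1,770.00
  €76.00 + 11.88% × (€1,770.00 − €1,000.00) = €76.00 + 11.88% × €770.00 = €167.48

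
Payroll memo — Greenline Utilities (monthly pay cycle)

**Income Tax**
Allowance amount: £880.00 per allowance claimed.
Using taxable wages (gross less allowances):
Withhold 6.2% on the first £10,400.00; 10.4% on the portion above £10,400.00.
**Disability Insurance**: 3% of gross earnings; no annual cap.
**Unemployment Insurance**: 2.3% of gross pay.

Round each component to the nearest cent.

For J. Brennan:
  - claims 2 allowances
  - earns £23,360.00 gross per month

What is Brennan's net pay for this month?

Income Tax: taxable = £23,360.00 − 2×£880.00 = £21,600.00
  £644.80 + 10.4% × (£21,600.00 − £10,400.00) = £644.80 + 10.4% × £11,200.00 = £1,809.60
Disability Insurance: 3% × £23,360.00 = £700.80
Unemployment Insurance: 2.3% × £23,360.00 = £537.28
Total withheld: £1,809.60 + £700.80 + £537.28 = £3,047.68
Net pay: £23,360.00 − £3,047.68 = £20,312.32

£20,312.32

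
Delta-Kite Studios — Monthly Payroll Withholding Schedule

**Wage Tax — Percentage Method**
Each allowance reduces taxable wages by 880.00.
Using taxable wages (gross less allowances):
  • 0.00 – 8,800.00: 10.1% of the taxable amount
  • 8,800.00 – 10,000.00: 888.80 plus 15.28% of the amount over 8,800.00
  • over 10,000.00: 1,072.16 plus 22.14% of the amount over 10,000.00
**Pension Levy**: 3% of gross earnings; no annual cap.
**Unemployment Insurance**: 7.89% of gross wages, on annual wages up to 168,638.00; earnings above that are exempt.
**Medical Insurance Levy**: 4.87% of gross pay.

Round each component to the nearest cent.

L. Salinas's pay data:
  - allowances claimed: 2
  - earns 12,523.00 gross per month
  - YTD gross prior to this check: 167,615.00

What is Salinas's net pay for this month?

10,215.64

Wage Tax: taxable = 12,523.00 − 2×880.00 = 10,763.00
  1,072.16 + 22.14% × (10,763.00 − 10,000.00) = 1,072.16 + 22.14% × 763.00 = 1,241.09
Pension Levy: 3% × 12,523.00 = 375.69
Unemployment Insurance: cap 168,638.00 − YTD 167,615.00 = 1,023.00 subject; 7.89% × 1,023.00 = 80.71
Medical Insurance Levy: 4.87% × 12,523.00 = 609.87
Total withheld: 1,241.09 + 375.69 + 80.71 + 609.87 = 2,307.36
Net pay: 12,523.00 − 2,307.36 = 10,215.64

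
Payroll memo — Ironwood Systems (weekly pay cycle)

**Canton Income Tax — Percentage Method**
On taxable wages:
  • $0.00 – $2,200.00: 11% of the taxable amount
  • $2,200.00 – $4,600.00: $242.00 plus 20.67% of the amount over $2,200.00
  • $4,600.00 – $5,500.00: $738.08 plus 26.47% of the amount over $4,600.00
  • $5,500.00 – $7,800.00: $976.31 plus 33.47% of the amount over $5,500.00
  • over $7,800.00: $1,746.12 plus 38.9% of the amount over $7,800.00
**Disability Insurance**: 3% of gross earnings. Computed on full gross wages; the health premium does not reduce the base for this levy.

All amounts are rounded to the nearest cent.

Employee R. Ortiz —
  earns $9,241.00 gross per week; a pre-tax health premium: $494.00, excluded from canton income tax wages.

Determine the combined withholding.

$2,391.73

Canton Income Tax: taxable = $9,241.00 − $494.00 = $8,747.00
  $1,746.12 + 38.9% × ($8,747.00 − $7,800.00) = $1,746.12 + 38.9% × $947.00 = $2,114.50
Disability Insurance: 3% × $9,241.00 = $277.23
Total: $2,114.50 + $277.23 = $2,391.73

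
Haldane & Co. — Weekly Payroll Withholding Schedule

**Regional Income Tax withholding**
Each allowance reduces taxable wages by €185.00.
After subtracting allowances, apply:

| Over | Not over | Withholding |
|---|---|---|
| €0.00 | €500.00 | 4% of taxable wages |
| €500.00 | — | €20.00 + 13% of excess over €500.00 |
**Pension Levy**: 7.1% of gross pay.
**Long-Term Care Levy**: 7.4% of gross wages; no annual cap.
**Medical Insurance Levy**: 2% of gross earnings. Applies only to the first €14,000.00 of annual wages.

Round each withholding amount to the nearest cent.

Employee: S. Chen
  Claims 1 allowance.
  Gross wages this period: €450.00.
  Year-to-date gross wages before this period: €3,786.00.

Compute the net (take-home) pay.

Regional Income Tax: taxable = €450.00 − 1×€185.00 = €265.00
  4% × €265.00 = €10.60
Pension Levy: 7.1% × €450.00 = €31.95
Long-Term Care Levy: 7.4% × €450.00 = €33.30
Medical Insurance Levy: 2% × €450.00 = €9.00
Total withheld: €10.60 + €31.95 + €33.30 + €9.00 = €84.85
Net pay: €450.00 − €84.85 = €365.15

€365.15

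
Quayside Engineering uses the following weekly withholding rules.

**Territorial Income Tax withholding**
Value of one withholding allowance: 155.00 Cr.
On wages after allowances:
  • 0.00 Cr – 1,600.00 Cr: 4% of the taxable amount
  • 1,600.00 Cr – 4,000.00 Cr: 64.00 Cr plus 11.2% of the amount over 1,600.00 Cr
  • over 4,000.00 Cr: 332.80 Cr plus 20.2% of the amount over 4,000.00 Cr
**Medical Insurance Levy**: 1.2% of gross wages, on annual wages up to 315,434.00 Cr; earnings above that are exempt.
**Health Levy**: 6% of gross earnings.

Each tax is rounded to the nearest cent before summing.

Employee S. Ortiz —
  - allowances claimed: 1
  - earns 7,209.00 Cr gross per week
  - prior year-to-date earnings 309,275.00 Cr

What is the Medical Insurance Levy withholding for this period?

73.91 Cr

Medical Insurance Levy: cap 315,434.00 Cr − YTD 309,275.00 Cr = 6,159.00 Cr subject; 1.2% × 6,159.00 Cr = 73.91 Cr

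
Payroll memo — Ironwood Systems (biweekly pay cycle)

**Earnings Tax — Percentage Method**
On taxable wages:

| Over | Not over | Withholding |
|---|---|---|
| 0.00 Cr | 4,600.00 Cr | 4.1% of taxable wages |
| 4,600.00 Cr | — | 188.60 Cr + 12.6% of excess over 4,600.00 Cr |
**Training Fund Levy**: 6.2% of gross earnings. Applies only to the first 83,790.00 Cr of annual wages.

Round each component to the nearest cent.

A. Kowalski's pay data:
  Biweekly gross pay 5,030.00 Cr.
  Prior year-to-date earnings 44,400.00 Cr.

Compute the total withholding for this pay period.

Earnings Tax: taxable = 5,030.00 Cr
  188.60 Cr + 12.6% × (5,030.00 Cr − 4,600.00 Cr) = 188.60 Cr + 12.6% × 430.00 Cr = 242.78 Cr
Training Fund Levy: 6.2% × 5,030.00 Cr = 311.86 Cr
Total: 242.78 Cr + 311.86 Cr = 554.64 Cr

554.64 Cr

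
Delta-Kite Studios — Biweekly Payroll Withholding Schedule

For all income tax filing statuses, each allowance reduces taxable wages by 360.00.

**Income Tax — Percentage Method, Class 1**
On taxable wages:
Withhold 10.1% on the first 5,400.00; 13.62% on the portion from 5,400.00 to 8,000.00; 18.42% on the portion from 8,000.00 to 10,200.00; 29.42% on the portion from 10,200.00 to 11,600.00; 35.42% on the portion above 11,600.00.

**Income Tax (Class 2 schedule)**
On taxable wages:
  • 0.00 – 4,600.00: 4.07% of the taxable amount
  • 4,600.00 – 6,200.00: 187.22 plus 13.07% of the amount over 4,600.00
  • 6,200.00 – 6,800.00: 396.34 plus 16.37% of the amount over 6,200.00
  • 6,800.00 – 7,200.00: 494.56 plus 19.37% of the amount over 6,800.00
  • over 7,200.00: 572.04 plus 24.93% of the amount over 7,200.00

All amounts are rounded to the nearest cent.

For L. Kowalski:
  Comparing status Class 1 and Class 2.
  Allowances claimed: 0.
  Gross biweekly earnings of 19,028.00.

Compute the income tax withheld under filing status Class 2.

3,520.76

Income Tax (Class 2): taxable = 19,028.00
  572.04 + 24.93% × (19,028.00 − 7,200.00) = 572.04 + 24.93% × 11,828.00 = 3,520.76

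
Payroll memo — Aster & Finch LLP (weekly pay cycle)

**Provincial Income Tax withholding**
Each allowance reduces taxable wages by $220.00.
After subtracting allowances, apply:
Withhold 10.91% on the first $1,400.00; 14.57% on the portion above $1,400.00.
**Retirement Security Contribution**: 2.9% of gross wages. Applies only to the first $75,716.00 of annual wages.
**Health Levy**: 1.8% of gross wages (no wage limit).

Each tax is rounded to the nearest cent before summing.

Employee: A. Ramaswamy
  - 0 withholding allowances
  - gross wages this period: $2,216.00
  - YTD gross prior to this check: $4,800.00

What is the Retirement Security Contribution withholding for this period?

$64.26

Retirement Security Contribution: 2.9% × $2,216.00 = $64.26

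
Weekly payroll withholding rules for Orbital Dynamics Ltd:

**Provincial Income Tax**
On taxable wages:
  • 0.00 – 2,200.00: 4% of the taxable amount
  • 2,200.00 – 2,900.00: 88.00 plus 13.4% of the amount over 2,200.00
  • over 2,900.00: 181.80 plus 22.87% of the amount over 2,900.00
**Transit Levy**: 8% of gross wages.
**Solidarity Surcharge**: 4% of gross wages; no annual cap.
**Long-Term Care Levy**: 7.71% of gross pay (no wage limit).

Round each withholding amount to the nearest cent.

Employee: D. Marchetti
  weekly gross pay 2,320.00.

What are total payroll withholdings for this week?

Provincial Income Tax: taxable = 2,320.00
  88.00 + 13.4% × (2,320.00 − 2,200.00) = 88.00 + 13.4% × 120.00 = 104.08
Transit Levy: 8% × 2,320.00 = 185.60
Solidarity Surcharge: 4% × 2,320.00 = 92.80
Long-Term Care Levy: 7.71% × 2,320.00 = 178.87
Total: 104.08 + 185.60 + 92.80 + 178.87 = 561.35

561.35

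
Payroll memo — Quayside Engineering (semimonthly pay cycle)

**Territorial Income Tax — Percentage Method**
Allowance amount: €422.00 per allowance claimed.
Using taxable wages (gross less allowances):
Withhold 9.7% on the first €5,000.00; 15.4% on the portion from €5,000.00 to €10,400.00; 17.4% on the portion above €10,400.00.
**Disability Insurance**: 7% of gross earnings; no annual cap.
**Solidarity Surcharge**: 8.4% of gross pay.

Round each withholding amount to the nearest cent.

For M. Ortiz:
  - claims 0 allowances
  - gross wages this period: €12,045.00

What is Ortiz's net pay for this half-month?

€8,587.24

Territorial Income Tax: taxable = €12,045.00
  €1,316.60 + 17.4% × (€12,045.00 − €10,400.00) = €1,316.60 + 17.4% × €1,645.00 = €1,602.83
Disability Insurance: 7% × €12,045.00 = €843.15
Solidarity Surcharge: 8.4% × €12,045.00 = €1,011.78
Total withheld: €1,602.83 + €843.15 + €1,011.78 = €3,457.76
Net pay: €12,045.00 − €3,457.76 = €8,587.24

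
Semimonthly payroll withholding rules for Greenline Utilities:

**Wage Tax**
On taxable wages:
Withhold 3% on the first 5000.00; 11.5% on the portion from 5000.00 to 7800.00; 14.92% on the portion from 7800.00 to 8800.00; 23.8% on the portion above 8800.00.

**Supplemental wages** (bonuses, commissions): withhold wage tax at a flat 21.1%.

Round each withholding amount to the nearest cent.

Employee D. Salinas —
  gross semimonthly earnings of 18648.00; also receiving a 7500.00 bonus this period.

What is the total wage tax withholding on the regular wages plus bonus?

4547.52

Wage Tax: taxable = 18648.00
  621.20 + 23.8% × (18648.00 − 8800.00) = 621.20 + 23.8% × 9848.00 = 2965.02
Supplemental (21.1% flat on bonus): 21.1% × 7500.00 = 1582.50
Total wage tax: 2965.02 + 1582.50 = 4547.52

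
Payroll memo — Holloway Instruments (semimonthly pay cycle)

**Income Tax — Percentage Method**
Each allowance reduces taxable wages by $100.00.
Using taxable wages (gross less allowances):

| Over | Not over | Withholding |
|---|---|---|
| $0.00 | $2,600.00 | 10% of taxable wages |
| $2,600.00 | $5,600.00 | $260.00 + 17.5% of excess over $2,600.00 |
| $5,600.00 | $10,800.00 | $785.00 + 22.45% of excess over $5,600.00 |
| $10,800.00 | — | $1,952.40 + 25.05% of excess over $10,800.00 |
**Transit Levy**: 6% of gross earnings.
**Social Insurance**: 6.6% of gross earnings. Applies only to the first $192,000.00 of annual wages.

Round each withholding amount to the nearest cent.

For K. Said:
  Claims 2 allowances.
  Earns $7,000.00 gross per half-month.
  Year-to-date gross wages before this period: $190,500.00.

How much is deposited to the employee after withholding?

$5,426.60

Income Tax: taxable = $7,000.00 − 2×$100.00 = $6,800.00
  $785.00 + 22.45% × ($6,800.00 − $5,600.00) = $785.00 + 22.45% × $1,200.00 = $1,054.40
Transit Levy: 6% × $7,000.00 = $420.00
Social Insurance: cap $192,000.00 − YTD $190,500.00 = $1,500.00 subject; 6.6% × $1,500.00 = $99.00
Total withheld: $1,054.40 + $420.00 + $99.00 = $1,573.40
Net pay: $7,000.00 − $1,573.40 = $5,426.60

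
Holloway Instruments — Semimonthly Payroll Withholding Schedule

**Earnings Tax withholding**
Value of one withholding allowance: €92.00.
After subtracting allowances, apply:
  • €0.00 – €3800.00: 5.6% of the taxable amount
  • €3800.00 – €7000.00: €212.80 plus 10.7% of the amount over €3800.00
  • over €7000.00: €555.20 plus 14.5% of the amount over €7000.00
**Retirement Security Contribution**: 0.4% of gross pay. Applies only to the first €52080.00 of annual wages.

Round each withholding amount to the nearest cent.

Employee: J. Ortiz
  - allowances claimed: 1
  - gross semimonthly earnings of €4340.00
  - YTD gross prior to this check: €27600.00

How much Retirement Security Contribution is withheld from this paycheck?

Retirement Security Contribution: 0.4% × €4340.00 = €17.36

€17.36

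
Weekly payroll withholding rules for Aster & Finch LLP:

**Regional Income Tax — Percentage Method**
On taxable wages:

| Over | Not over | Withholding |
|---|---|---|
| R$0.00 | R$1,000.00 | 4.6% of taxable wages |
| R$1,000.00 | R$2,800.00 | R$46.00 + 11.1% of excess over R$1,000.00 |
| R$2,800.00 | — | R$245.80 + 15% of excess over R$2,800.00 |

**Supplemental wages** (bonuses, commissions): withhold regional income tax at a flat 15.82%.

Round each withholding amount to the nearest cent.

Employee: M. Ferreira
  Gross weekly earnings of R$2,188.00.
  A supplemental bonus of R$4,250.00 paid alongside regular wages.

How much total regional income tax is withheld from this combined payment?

R$850.22

Regional Income Tax: taxable = R$2,188.00
  R$46.00 + 11.1% × (R$2,188.00 − R$1,000.00) = R$46.00 + 11.1% × R$1,188.00 = R$177.87
Supplemental (15.82% flat on bonus): 15.82% × R$4,250.00 = R$672.35
Total regional income tax: R$177.87 + R$672.35 = R$850.22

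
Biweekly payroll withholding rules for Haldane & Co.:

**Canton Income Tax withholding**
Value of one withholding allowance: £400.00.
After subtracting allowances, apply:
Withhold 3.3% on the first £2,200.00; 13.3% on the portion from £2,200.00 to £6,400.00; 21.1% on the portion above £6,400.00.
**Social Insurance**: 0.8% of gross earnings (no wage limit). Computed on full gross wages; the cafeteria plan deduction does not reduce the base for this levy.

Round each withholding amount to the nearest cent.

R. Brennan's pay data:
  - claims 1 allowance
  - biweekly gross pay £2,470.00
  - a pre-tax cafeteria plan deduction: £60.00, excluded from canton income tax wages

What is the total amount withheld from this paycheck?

£86.09

Canton Income Tax: taxable = £2,470.00 − £60.00 − 1×£400.00 = £2,010.00
  3.3% × £2,010.00 = £66.33
Social Insurance: 0.8% × £2,470.00 = £19.76
Total: £66.33 + £19.76 = £86.09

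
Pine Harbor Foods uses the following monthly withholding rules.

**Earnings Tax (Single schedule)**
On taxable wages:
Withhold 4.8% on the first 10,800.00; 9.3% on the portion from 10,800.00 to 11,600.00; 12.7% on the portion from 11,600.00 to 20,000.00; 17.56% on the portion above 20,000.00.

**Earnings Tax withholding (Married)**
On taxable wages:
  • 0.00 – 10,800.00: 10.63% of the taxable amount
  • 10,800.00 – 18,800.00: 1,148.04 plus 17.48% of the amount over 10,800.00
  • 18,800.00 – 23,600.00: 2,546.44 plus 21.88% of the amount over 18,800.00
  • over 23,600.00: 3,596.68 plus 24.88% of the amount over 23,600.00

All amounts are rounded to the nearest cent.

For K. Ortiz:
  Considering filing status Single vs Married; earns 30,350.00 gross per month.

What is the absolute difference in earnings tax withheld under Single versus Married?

Earnings Tax (Single): taxable = 30,350.00
  1,659.60 + 17.56% × (30,350.00 − 20,000.00) = 1,659.60 + 17.56% × 10,350.00 = 3,477.06
Earnings Tax (Married): taxable = 30,350.00
  3,596.68 + 24.88% × (30,350.00 − 23,600.00) = 3,596.68 + 24.88% × 6,750.00 = 5,276.08
Difference: |3,477.06 − 5,276.08| = 1,799.02 (higher under Married)

1,799.02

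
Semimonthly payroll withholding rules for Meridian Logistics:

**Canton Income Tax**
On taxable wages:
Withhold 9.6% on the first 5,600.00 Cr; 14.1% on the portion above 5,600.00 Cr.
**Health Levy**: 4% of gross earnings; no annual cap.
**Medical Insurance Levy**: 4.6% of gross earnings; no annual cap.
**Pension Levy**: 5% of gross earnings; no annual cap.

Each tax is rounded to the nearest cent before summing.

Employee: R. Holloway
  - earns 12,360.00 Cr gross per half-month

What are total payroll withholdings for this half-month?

3,171.72 Cr

Canton Income Tax: taxable = 12,360.00 Cr
  537.60 Cr + 14.1% × (12,360.00 Cr − 5,600.00 Cr) = 537.60 Cr + 14.1% × 6,760.00 Cr = 1,490.76 Cr
Health Levy: 4% × 12,360.00 Cr = 494.40 Cr
Medical Insurance Levy: 4.6% × 12,360.00 Cr = 568.56 Cr
Pension Levy: 5% × 12,360.00 Cr = 618.00 Cr
Total: 1,490.76 Cr + 494.40 Cr + 568.56 Cr + 618.00 Cr = 3,171.72 Cr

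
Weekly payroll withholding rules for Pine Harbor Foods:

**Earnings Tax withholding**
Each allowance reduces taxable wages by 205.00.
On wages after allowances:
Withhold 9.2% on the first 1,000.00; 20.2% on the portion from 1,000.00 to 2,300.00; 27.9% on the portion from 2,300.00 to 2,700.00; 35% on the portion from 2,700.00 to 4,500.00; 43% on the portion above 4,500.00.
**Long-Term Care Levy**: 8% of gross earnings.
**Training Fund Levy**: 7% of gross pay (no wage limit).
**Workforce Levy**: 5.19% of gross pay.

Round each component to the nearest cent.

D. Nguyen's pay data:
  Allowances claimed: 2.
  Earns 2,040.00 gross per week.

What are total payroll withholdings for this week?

Earnings Tax: taxable = 2,040.00 − 2×205.00 = 1,630.00
  92.00 + 20.2% × (1,630.00 − 1,000.00) = 92.00 + 20.2% × 630.00 = 219.26
Long-Term Care Levy: 8% × 2,040.00 = 163.20
Training Fund Levy: 7% × 2,040.00 = 142.80
Workforce Levy: 5.19% × 2,040.00 = 105.88
Total: 219.26 + 163.20 + 142.80 + 105.88 = 631.14

631.14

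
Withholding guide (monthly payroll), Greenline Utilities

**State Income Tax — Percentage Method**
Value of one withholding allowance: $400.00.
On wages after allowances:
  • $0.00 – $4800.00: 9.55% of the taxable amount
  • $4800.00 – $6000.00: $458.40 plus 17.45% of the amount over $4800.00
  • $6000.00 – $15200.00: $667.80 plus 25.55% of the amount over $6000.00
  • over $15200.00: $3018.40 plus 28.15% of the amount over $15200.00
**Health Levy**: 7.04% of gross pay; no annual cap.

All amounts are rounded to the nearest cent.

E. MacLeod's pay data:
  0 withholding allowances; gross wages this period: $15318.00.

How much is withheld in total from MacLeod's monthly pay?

State Income Tax: taxable = $15318.00
  $3018.40 + 28.15% × ($15318.00 − $15200.00) = $3018.40 + 28.15% × $118.00 = $3051.62
Health Levy: 7.04% × $15318.00 = $1078.39
Total: $3051.62 + $1078.39 = $4130.01

$4130.01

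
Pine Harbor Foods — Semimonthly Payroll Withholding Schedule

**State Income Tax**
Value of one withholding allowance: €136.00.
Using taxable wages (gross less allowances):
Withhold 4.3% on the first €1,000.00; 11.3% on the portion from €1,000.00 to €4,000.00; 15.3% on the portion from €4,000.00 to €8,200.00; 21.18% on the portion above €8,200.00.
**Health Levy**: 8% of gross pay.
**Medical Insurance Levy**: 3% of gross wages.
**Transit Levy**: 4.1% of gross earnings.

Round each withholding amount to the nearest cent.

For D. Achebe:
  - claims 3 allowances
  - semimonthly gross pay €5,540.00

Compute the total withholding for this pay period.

€1,391.74

State Income Tax: taxable = €5,540.00 − 3×€136.00 = €5,132.00
  €382.00 + 15.3% × (€5,132.00 − €4,000.00) = €382.00 + 15.3% × €1,132.00 = €555.20
Health Levy: 8% × €5,540.00 = €443.20
Medical Insurance Levy: 3% × €5,540.00 = €166.20
Transit Levy: 4.1% × €5,540.00 = €227.14
Total: €555.20 + €443.20 + €166.20 + €227.14 = €1,391.74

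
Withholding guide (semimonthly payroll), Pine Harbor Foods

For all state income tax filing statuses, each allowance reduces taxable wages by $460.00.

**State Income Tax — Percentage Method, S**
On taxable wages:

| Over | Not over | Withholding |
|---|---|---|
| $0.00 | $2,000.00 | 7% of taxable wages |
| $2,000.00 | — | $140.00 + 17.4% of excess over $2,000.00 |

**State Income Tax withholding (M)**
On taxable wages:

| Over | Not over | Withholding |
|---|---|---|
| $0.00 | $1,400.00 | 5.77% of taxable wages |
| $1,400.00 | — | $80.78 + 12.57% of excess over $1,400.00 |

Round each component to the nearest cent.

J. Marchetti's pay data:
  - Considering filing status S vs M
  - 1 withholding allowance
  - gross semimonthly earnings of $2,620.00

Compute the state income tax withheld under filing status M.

State Income Tax (M): taxable = $2,620.00 − 1×$460.00 = $2,160.00
  $80.78 + 12.57% × ($2,160.00 − $1,400.00) = $80.78 + 12.57% × $760.00 = $176.31

$176.31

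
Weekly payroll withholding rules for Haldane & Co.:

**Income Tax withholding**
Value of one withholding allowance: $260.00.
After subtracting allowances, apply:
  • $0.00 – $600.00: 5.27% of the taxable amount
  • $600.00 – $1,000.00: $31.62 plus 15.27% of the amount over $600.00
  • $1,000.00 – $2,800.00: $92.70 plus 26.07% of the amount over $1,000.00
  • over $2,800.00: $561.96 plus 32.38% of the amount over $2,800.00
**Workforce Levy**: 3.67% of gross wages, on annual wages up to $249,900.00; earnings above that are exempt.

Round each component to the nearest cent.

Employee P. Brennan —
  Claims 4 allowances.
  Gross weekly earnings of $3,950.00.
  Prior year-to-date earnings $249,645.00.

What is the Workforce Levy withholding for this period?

Workforce Levy: cap $249,900.00 − YTD $249,645.00 = $255.00 subject; 3.67% × $255.00 = $9.36

$9.36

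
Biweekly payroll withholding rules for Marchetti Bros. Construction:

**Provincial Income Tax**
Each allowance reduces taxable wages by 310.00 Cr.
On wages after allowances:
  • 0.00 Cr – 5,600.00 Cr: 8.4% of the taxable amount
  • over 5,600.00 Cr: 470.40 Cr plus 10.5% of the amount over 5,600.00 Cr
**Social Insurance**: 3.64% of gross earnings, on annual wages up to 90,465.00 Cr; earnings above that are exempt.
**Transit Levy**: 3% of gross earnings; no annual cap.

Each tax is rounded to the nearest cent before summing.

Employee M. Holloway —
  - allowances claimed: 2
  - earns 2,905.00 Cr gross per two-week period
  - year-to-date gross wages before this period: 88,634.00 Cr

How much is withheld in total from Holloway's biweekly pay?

345.74 Cr

Provincial Income Tax: taxable = 2,905.00 Cr − 2×310.00 Cr = 2,285.00 Cr
  8.4% × 2,285.00 Cr = 191.94 Cr
Social Insurance: cap 90,465.00 Cr − YTD 88,634.00 Cr = 1,831.00 Cr subject; 3.64% × 1,831.00 Cr = 66.65 Cr
Transit Levy: 3% × 2,905.00 Cr = 87.15 Cr
Total: 191.94 Cr + 66.65 Cr + 87.15 Cr = 345.74 Cr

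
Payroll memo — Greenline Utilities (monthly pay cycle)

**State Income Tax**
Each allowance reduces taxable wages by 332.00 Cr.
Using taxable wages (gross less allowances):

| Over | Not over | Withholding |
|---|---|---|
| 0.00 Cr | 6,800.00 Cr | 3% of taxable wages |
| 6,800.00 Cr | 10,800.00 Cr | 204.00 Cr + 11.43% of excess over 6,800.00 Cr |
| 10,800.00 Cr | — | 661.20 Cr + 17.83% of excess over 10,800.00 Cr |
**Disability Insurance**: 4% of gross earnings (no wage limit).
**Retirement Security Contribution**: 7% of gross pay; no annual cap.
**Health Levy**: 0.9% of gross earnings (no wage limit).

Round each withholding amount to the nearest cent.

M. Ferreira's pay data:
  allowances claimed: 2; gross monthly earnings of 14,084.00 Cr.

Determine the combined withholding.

2,804.35 Cr

State Income Tax: taxable = 14,084.00 Cr − 2×332.00 Cr = 13,420.00 Cr
  661.20 Cr + 17.83% × (13,420.00 Cr − 10,800.00 Cr) = 661.20 Cr + 17.83% × 2,620.00 Cr = 1,128.35 Cr
Disability Insurance: 4% × 14,084.00 Cr = 563.36 Cr
Retirement Security Contribution: 7% × 14,084.00 Cr = 985.88 Cr
Health Levy: 0.9% × 14,084.00 Cr = 126.76 Cr
Total: 1,128.35 Cr + 563.36 Cr + 985.88 Cr + 126.76 Cr = 2,804.35 Cr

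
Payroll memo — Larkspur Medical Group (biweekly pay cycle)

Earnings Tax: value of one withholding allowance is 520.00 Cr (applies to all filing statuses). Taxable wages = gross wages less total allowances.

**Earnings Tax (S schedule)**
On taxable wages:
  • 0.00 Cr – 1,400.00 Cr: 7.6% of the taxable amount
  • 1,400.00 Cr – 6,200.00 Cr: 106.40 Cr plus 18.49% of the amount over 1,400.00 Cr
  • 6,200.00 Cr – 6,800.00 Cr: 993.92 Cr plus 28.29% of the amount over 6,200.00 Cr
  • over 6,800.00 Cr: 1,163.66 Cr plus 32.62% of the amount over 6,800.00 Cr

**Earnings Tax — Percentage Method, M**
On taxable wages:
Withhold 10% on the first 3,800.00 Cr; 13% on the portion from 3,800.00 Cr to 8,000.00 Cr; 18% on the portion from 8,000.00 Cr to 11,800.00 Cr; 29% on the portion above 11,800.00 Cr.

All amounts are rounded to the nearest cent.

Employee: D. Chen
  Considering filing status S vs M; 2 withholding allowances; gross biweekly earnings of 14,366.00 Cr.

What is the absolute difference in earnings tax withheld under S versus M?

Earnings Tax (S): taxable = 14,366.00 Cr − 2×520.00 Cr = 13,326.00 Cr
  1,163.66 Cr + 32.62% × (13,326.00 Cr − 6,800.00 Cr) = 1,163.66 Cr + 32.62% × 6,526.00 Cr = 3,292.44 Cr
Earnings Tax (M): taxable = 14,366.00 Cr − 2×520.00 Cr = 13,326.00 Cr
  1,610.00 Cr + 29% × (13,326.00 Cr − 11,800.00 Cr) = 1,610.00 Cr + 29% × 1,526.00 Cr = 2,052.54 Cr
Difference: |3,292.44 Cr − 2,052.54 Cr| = 1,239.90 Cr (higher under S)

1,239.90 Cr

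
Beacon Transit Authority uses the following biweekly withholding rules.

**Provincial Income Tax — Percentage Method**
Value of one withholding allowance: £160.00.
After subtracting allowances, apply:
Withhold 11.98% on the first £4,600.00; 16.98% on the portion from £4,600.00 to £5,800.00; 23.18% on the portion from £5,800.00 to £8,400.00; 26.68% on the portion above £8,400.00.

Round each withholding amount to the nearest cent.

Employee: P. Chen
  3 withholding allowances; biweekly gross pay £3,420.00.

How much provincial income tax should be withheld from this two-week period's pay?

Provincial Income Tax: taxable = £3,420.00 − 3×£160.00 = £2,940.00
  11.98% × £2,940.00 = £352.21

£352.21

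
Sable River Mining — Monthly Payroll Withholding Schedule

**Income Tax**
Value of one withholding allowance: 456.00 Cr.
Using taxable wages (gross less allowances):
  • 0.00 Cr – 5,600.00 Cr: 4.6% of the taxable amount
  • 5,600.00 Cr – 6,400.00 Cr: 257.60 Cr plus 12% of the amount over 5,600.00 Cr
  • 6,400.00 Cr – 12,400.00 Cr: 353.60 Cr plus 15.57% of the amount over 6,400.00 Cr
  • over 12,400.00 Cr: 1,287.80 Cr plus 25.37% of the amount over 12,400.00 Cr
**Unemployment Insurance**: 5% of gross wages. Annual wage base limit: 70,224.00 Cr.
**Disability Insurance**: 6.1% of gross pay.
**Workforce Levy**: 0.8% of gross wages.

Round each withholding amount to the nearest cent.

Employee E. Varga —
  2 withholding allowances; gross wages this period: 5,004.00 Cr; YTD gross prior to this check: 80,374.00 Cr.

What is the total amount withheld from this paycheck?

533.50 Cr

Income Tax: taxable = 5,004.00 Cr − 2×456.00 Cr = 4,092.00 Cr
  4.6% × 4,092.00 Cr = 188.23 Cr
Unemployment Insurance: YTD 80,374.00 Cr ≥ cap 70,224.00 Cr → 0.00 Cr
Disability Insurance: 6.1% × 5,004.00 Cr = 305.24 Cr
Workforce Levy: 0.8% × 5,004.00 Cr = 40.03 Cr
Total: 188.23 Cr + 0.00 Cr + 305.24 Cr + 40.03 Cr = 533.50 Cr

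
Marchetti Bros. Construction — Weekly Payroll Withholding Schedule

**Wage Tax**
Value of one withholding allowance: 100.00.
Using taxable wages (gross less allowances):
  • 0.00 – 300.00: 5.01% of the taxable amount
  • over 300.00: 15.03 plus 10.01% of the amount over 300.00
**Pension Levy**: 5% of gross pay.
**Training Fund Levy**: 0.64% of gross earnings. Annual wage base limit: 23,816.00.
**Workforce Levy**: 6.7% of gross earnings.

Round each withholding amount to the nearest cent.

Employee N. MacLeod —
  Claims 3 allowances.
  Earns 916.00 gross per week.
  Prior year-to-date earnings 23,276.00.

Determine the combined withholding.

Wage Tax: taxable = 916.00 − 3×100.00 = 616.00
  15.03 + 10.01% × (616.00 − 300.00) = 15.03 + 10.01% × 316.00 = 46.66
Pension Levy: 5% × 916.00 = 45.80
Training Fund Levy: cap 23,816.00 − YTD 23,276.00 = 540.00 subject; 0.64% × 540.00 = 3.46
Workforce Levy: 6.7% × 916.00 = 61.37
Total: 46.66 + 45.80 + 3.46 + 61.37 = 157.29

157.29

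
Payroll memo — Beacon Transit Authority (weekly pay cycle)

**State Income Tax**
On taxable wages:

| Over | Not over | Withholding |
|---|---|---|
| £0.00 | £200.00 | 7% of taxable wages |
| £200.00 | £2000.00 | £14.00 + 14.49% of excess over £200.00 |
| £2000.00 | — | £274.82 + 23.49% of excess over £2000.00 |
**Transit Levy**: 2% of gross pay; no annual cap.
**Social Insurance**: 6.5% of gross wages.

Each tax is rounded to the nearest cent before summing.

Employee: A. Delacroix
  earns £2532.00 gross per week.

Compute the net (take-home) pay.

State Income Tax: taxable = £2532.00
  £274.82 + 23.49% × (£2532.00 − £2000.00) = £274.82 + 23.49% × £532.00 = £399.79
Transit Levy: 2% × £2532.00 = £50.64
Social Insurance: 6.5% × £2532.00 = £164.58
Total withheld: £399.79 + £50.64 + £164.58 = £615.01
Net pay: £2532.00 − £615.01 = £1916.99

£1916.99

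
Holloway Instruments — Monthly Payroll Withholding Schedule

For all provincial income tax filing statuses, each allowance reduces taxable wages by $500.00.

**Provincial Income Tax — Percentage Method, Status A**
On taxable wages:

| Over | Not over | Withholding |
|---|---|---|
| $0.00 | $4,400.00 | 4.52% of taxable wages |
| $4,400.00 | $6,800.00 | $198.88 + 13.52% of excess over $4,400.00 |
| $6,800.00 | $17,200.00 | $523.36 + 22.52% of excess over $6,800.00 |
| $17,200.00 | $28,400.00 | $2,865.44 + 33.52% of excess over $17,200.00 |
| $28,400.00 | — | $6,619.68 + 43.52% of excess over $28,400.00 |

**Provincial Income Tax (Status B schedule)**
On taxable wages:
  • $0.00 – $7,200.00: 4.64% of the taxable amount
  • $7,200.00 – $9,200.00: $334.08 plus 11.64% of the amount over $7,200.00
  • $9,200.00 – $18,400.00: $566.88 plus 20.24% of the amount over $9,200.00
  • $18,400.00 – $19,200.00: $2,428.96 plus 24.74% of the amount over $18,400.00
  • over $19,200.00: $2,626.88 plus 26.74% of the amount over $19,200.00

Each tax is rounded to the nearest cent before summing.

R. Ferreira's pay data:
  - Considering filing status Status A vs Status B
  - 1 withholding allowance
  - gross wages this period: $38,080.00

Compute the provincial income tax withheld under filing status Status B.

$7,541.69

Provincial Income Tax (Status B): taxable = $38,080.00 − 1×$500.00 = $37,580.00
  $2,626.88 + 26.74% × ($37,580.00 − $19,200.00) = $2,626.88 + 26.74% × $18,380.00 = $7,541.69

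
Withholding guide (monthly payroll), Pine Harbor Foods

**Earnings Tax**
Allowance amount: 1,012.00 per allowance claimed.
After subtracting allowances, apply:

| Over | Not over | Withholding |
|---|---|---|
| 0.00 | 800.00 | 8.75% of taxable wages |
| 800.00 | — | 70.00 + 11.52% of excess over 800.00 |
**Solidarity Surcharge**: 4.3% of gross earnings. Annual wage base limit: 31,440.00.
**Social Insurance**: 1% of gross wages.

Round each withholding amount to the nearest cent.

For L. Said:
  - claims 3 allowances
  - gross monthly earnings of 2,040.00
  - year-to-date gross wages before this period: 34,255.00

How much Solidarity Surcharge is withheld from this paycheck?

0.00

Solidarity Surcharge: YTD 34,255.00 ≥ cap 31,440.00 → 0.00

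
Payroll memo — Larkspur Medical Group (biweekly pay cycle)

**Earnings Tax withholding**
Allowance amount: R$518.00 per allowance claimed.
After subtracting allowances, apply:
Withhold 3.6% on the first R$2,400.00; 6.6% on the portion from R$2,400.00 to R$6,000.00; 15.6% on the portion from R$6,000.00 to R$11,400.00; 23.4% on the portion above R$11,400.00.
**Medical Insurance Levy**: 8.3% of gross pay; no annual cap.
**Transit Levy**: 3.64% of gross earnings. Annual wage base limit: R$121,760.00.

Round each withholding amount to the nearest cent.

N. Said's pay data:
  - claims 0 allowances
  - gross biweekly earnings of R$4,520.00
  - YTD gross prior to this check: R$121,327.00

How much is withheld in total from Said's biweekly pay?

R$617.24

Earnings Tax: taxable = R$4,520.00
  R$86.40 + 6.6% × (R$4,520.00 − R$2,400.00) = R$86.40 + 6.6% × R$2,120.00 = R$226.32
Medical Insurance Levy: 8.3% × R$4,520.00 = R$375.16
Transit Levy: cap R$121,760.00 − YTD R$121,327.00 = R$433.00 subject; 3.64% × R$433.00 = R$15.76
Total: R$226.32 + R$375.16 + R$15.76 = R$617.24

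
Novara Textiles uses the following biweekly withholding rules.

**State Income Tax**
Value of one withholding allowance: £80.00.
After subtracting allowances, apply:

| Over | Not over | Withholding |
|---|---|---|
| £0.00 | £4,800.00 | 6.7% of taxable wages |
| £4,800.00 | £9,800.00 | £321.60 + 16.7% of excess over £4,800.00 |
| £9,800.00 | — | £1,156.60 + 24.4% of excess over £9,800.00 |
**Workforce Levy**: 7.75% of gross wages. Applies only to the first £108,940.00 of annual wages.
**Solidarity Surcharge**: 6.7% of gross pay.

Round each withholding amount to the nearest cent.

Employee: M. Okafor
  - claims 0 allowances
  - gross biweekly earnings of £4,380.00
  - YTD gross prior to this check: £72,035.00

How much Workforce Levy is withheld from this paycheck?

£339.45

Workforce Levy: 7.75% × £4,380.00 = £339.45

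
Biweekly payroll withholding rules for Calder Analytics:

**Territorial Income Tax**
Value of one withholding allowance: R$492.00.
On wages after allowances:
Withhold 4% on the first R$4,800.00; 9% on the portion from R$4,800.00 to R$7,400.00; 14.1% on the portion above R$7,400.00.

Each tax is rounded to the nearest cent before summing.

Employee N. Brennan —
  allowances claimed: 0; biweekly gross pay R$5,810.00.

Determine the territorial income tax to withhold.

R$282.90

Territorial Income Tax: taxable = R$5,810.00
  R$192.00 + 9% × (R$5,810.00 − R$4,800.00) = R$192.00 + 9% × R$1,010.00 = R$282.90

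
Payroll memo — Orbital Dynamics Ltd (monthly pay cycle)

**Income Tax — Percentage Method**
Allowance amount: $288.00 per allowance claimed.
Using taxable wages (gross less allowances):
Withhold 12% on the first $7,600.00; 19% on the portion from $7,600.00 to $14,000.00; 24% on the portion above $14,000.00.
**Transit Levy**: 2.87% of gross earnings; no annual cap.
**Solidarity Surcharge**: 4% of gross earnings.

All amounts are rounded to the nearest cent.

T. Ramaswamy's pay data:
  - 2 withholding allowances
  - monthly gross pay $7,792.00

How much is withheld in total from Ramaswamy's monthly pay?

$1,401.23

Income Tax: taxable = $7,792.00 − 2×$288.00 = $7,216.00
  12% × $7,216.00 = $865.92
Transit Levy: 2.87% × $7,792.00 = $223.63
Solidarity Surcharge: 4% × $7,792.00 = $311.68
Total: $865.92 + $223.63 + $311.68 = $1,401.23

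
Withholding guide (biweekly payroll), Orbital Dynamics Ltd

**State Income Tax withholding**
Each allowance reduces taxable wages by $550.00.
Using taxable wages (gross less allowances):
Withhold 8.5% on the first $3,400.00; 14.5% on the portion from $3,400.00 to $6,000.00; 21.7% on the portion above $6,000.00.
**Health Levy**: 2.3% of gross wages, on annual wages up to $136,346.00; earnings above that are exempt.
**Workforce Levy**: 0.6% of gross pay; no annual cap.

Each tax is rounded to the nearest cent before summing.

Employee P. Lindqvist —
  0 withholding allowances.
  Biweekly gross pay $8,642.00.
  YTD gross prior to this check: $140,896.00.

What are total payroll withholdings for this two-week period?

$1,291.16

State Income Tax: taxable = $8,642.00
  $666.00 + 21.7% × ($8,642.00 − $6,000.00) = $666.00 + 21.7% × $2,642.00 = $1,239.31
Health Levy: YTD $140,896.00 ≥ cap $136,346.00 → $0.00
Workforce Levy: 0.6% × $8,642.00 = $51.85
Total: $1,239.31 + $0.00 + $51.85 = $1,291.16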